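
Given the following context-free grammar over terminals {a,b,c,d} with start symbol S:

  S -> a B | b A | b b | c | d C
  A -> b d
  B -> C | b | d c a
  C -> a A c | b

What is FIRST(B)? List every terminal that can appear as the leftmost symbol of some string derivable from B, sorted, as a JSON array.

FIRST sets, iterate to fixpoint:
[1]
  A via A→b d: +{b}
  B via B→b: +{b}
  B via B→d c a: +{d}
  C via C→a A c: +{a}
  C via C→b: +{b}
  S via S→a B: +{a}
  S via S→b A: +{b}
  S via S→c: +{c}
  S via S→d C: +{d}
  S: {a,b,c,d}  A: {b}  B: {b,d}  C: {a,b}
[2]
  B via B→C: +{a}
  S: {a,b,c,d}  A: {b}  B: {a,b,d}  C: {a,b}
[3] (no change)
  S: {a,b,c,d}  A: {b}  B: {a,b,d}  C: {a,b}

FIRST(B) = ["a", "b", "d"]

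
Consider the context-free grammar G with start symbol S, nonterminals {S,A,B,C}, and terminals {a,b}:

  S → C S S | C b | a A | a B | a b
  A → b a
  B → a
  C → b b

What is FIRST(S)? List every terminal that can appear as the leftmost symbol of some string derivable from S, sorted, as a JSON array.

FIRST iteration:
iter 1:
  A via A→b a: +{b}
  B via B→a: +{a}
  C via C→b b: +{b}
  S via S→C S S: +{b}
  S via S→a A: +{a}
  FIRST[S]={a,b}  FIRST[A]={b}  FIRST[B]={a}  FIRST[C]={b}
iter 2: — fixpoint
  FIRST[S]={a,b}  FIRST[A]={b}  FIRST[B]={a}  FIRST[C]={b}

FIRST(S) = ["a", "b"]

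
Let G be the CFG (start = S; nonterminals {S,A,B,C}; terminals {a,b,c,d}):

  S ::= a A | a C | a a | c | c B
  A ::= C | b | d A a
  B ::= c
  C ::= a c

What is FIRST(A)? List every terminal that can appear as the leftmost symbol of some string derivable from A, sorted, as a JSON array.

FIRST iteration:
pass 1:
  A via A→b: +{b}
  A via A→d A a: +{d}
  B via B→c: +{c}
  C via C→a c: +{a}
  S via S→a A: +{a}
  S via S→c: +{c}
  FIRST[S]={a,c}  FIRST[A]={b,d}  FIRST[B]={c}  FIRST[C]={a}
pass 2:
  A via A→C: +{a}
  FIRST[S]={a,c}  FIRST[A]={a,b,d}  FIRST[B]={c}  FIRST[C]={a}
pass 3: — fixpoint
  FIRST[S]={a,c}  FIRST[A]={a,b,d}  FIRST[B]={c}  FIRST[C]={a}

FIRST(A) = ["a", "b", "d"]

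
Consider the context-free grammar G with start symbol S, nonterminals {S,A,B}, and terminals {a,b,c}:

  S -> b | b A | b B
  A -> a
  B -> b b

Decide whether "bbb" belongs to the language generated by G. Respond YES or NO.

CNF form of G:
  S -> T0 A | T0 B | b
  A -> a
  B -> T0 T0
  T0 -> b

CYK table (by increasing span):
  T[0,0] 'b' = {S,T0}  orig:{S}
  T[1,1] 'b' = {S,T0}  orig:{S}
  T[2,2] 'b' = {S,T0}  orig:{S}
  T[0,1] 'bb' = {B}
  T[1,2] 'bb' = {B}
  T[0,2] 'bbb' = {S}

S ∈ T[0,2] ⇒ YES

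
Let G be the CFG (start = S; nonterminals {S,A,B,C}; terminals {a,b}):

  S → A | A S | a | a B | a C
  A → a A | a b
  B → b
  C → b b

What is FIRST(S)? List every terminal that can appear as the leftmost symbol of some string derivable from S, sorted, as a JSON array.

FIRST sets, iterate to fixpoint:
[1]
  A via A→a A: +{a}
  B via B→b: +{b}
  C via C→b b: +{b}
  S via S→A: +{a}
  S: {a}  A: {a}  B: {b}  C: {b}
[2] (stable)
  S: {a}  A: {a}  B: {b}  C: {b}

FIRST(S) = ["a"]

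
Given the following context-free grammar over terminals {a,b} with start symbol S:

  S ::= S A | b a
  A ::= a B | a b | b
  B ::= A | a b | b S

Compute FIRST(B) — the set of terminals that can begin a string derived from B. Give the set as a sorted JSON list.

FIRST sets, iterate to fixpoint:
iter 1:
  A via A→a B: +{a}
  A via A→b: +{b}
  B via B→A: +{a,b}
  S via S→b a: +{b}
  FIRST[S]={b}  FIRST[A]={a,b}  FIRST[B]={a,b}
iter 2: (stable)
  FIRST[S]={b}  FIRST[A]={a,b}  FIRST[B]={a,b}

FIRST(B) = ["a", "b"]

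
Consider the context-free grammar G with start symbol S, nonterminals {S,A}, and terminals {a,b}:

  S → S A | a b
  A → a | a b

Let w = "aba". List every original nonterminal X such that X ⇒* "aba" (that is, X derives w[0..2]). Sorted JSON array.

CNF form of G:
  S -> S A | T0 T1
  A -> T0 T1 | a
  T0 -> a
  T1 -> b

Fill CYK table bottom-up — only the sub-triangle for w[0..2]:
  cell(0,0) a: {A,T0}  orig:{A}
  cell(1,1) b: {T1}  orig:{}
  cell(2,2) a: {A,T0}  orig:{A}
  cell(0,1) ab: {A,S}
  cell(1,2) ba: ∅
  cell(0,2) aba: {S}

Original NTs in T[0,2] deriving "aba": ["S"]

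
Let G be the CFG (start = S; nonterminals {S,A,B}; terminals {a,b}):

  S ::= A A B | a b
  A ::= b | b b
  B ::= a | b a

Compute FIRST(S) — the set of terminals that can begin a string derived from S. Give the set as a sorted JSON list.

FIRST sets, iterate to fixpoint:
[1]
  A via A→b: +{b}
  B via B→a: +{a}
  B via B→b a: +{b}
  S via S→A A B: +{b}
  S via S→a b: +{a}
  S: {a,b}  A: {b}  B: {a,b}
[2] (stable)
  S: {a,b}  A: {b}  B: {a,b}

FIRST(S) = ["a", "b"]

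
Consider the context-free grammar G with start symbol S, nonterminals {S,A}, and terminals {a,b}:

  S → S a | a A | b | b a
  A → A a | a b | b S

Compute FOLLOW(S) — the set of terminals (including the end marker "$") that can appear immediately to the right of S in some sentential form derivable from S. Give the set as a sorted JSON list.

FIRST sets, iterate to fixpoint:
iter 1:
  A via A→a b: +{a}
  A via A→b S: +{b}
  S via S→a A: +{a}
  S via S→b: +{b}
  S: {a,b}  A: {a,b}
iter 2: — fixpoint
  S: {a,b}  A: {a,b}

Compute FOLLOW by fixpoint:
seed FOLLOW(S) with $
round 1:
  A→A a: FOLLOW(A) ⊇ FIRST(a) = {a}; new: +{a}
  A→b S: FOLLOW(S) ⊇ FOLLOW(A) ⊇ {a}; new: +{a}
  S→a A: FOLLOW(A) ⊇ FOLLOW(S) ⊇ {$,a}; new: +{$}
  S: {$,a}  A: {$,a}
round 2: (no change)
  S: {$,a}  A: {$,a}

FOLLOW(S) = ["$", "a"]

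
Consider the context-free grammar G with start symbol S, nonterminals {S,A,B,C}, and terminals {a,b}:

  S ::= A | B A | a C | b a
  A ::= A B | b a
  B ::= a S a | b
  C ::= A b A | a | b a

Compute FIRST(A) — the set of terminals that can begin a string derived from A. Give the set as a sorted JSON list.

FIRST iteration:
iter 1:
  A via A→b a: +{b}
  B via B→a S a: +{a}
  B via B→b: +{b}
  C via C→A b A: +{b}
  C via C→a: +{a}
  S via S→A: +{b}
  S via S→B A: +{a}
  S: {a,b}  A: {b}  B: {a,b}  C: {a,b}
iter 2: done
  S: {a,b}  A: {b}  B: {a,b}  C: {a,b}

FIRST(A) = ["b"]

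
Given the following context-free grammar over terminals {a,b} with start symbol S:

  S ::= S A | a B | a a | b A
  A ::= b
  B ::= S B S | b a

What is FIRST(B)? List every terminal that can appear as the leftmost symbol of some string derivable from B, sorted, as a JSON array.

FIRST iteration:
round 1:
  A via A→b: +{b}
  B via B→b a: +{b}
  S via S→a B: +{a}
  S via S→b A: +{b}
  FIRST(S)={a,b}  FIRST(A)={b}  FIRST(B)={b}
round 2:
  B via B→S B S: +{a}
  FIRST(S)={a,b}  FIRST(A)={b}  FIRST(B)={a,b}
round 3: — fixpoint
  FIRST(S)={a,b}  FIRST(A)={b}  FIRST(B)={a,b}

FIRST(B) = ["a", "b"]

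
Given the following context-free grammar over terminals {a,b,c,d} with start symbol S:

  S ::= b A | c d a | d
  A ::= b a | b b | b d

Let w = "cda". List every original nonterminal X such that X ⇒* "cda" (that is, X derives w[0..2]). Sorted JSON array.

CNF form of G:
  S -> T0 A | T3 X4 | d
  A -> T0 T0 | T0 T1 | T0 T2
  T0 -> b
  T1 -> a
  T2 -> d
  T3 -> c
  X4 -> T2 T1

CYK fill — only the sub-triangle for w[0..2]:
  cell(0,0) c: {T3}  orig:{}
  cell(1,1) d: {S,T2}  orig:{S}
  cell(2,2) a: {T1}  orig:{}
  cell(0,1) cd: ∅
  cell(1,2) da: {X4}  orig:{}
  cell(0,2) cda: {S}

Original NTs in T[0,2] deriving "cda": ["S"]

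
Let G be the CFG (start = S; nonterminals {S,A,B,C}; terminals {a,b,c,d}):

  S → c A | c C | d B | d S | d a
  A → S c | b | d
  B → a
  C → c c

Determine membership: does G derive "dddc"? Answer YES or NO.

Convert to CNF:
  S -> T0 A | T0 C | T1 B | T1 S | T1 T2
  A -> S T0 | b | d
  B -> a
  C -> T0 T0
  T0 -> c
  T1 -> d
  T2 -> a

CYK table (by increasing span):
  cell(0,0) d: {A,T1}  orig:{A}
  cell(1,1) d: {A,T1}  orig:{A}
  cell(2,2) d: {A,T1}  orig:{A}
  cell(3,3) c: {T0}  orig:{}
  cell(0,1) dd: ∅
  cell(1,2) dd: ∅
  cell(2,3) dc: ∅
  cell(0,2) ddd: ∅
  cell(1,3) ddc: ∅
  cell(0,3) dddc: ∅

S ∉ T[0,3] ⇒ NO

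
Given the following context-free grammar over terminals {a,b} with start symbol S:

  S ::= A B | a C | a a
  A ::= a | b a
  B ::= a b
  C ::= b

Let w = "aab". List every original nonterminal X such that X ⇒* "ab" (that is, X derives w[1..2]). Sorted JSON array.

CNF form of G:
  S -> A B | T1 C | T1 T1
  A -> T0 T1 | a
  B -> T1 T0
  C -> b
  T0 -> b
  T1 -> a

Fill CYK table bottom-up (cells [i..j] with 1 ≤ i ≤ j ≤ 2 only):
  T[1,1] 'a' = {A,T1}  orig:{A}
  T[2,2] 'b' = {C,T0}  orig:{C}
  T[1,2] 'ab' = {B,S}

Original NTs in T[1,2] deriving "ab": ["B", "S"]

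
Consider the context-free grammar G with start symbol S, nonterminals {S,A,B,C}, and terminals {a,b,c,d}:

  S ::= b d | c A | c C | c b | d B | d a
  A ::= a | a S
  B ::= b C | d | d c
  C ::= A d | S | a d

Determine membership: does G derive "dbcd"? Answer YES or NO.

Convert to CNF:
  S -> T1 T2 | T2 B | T2 T0 | T3 A | T3 C | T3 T1
  A -> T0 S | a
  B -> T1 C | T2 T3 | d
  C -> A T2 | T0 T2 | T1 T2 | T2 B | T2 T0 | T3 A | T3 C | T3 T1
  T0 -> a
  T1 -> b
  T2 -> d
  T3 -> c

CYK fill:
  [0..0]={B,T2}  "d"  orig:{B}
  [1..1]={T1}  "b"  orig:{}
  [2..2]={T3}  "c"  orig:{}
  [3..3]={B,T2}  "d"  orig:{B}
  [0..1]=∅  "db"
  [1..2]=∅  "bc"
  [2..3]=∅  "cd"
  [0..2]=∅  "dbc"
  [1..3]=∅  "bcd"
  [0..3]=∅  "dbcd"

S ∉ T[0,3] ⇒ NO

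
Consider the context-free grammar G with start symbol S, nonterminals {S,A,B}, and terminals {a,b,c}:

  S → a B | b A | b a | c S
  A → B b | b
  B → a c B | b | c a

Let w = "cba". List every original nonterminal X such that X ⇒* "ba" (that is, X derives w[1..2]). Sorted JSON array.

CNF form of G:
  S -> T0 A | T0 T1 | T1 B | T2 S
  A -> B T0 | b
  B -> T1 X3 | T2 T1 | b
  T0 -> b
  T1 -> a
  T2 -> c
  X3 -> T2 B

CYK fill, restricted to cells inside w[1..2]:
  cell(1,1) b: {A,B,T0}  orig:{A,B}
  cell(2,2) a: {T1}  orig:{}
  cell(1,2) ba: {S}

Original NTs in T[1,2] deriving "ba": ["S"]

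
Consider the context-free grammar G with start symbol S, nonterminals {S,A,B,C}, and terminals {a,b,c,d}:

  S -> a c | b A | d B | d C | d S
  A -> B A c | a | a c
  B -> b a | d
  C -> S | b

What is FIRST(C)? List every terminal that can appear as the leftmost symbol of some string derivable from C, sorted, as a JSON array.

FIRST sets, iterate to fixpoint:
round 1:
  A via A→a: +{a}
  B via B→b a: +{b}
  B via B→d: +{d}
  C via C→b: +{b}
  S via S→a c: +{a}
  S via S→b A: +{b}
  S via S→d B: +{d}
  S: {a,b,d}  A: {a}  B: {b,d}  C: {b}
round 2:
  A via A→B A c: +{b,d}
  C via C→S: +{a,d}
  S: {a,b,d}  A: {a,b,d}  B: {b,d}  C: {a,b,d}
round 3: — fixpoint
  S: {a,b,d}  A: {a,b,d}  B: {b,d}  C: {a,b,d}

FIRST(C) = ["a", "b", "d"]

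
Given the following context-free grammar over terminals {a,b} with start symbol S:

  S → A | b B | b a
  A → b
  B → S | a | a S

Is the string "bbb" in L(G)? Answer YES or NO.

Convert to CNF:
  S -> T1 B | T1 T0 | b
  A -> b
  B -> T0 S | T1 B | T1 T0 | a | b
  T0 -> a
  T1 -> b

Fill CYK table bottom-up:
  [0..0]={A,B,S,T1}  "b"  orig:{A,B,S}
  [1..1]={A,B,S,T1}  "b"  orig:{A,B,S}
  [2..2]={A,B,S,T1}  "b"  orig:{A,B,S}
  [0..1]={B,S}  "bb"
  [1..2]={B,S}  "bb"
  [0..2]={B,S}  "bbb"

S ∈ T[0,2] ⇒ YES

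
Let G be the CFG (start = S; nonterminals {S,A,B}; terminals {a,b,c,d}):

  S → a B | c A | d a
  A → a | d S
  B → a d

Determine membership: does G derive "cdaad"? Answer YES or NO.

Convert to CNF:
  S -> T0 T1 | T1 B | T2 A
  A -> T0 S | a
  B -> T1 T0
  T0 -> d
  T1 -> a
  T2 -> c

CYK fill:
  [0..0]={T2}  "c"  orig:{}
  [1..1]={T0}  "d"  orig:{}
  [2..2]={A,T1}  "a"  orig:{A}
  [3..3]={A,T1}  "a"  orig:{A}
  [4..4]={T0}  "d"  orig:{}
  [0..1]=∅  "cd"
  [1..2]={S}  "da"
  [2..3]=∅  "aa"
  [3..4]={B}  "ad"
  [0..2]=∅  "cda"
  [1..3]=∅  "daa"
  [2..4]={S}  "aad"
  [0..3]=∅  "cdaa"
  [1..4]={A}  "daad"
  [0..4]={S}  "cdaad"

S ∈ T[0,4] ⇒ YES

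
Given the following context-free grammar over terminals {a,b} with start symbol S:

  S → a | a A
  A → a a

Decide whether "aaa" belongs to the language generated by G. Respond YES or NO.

Convert to CNF:
  S -> T0 A | a
  A -> T0 T0
  T0 -> a

CYK fill:
  [0..0]={S,T0}  "a"  orig:{S}
  [1..1]={S,T0}  "a"  orig:{S}
  [2..2]={S,T0}  "a"  orig:{S}
  [0..1]={A}  "aa"
  [1..2]={A}  "aa"
  [0..2]={S}  "aaa"

S ∈ T[0,2] ⇒ YES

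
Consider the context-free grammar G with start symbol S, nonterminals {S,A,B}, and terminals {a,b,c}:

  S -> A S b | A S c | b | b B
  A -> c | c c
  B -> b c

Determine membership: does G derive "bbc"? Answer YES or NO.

CNF form of G:
  S -> A X2 | A X3 | T1 B | b
  A -> T0 T0 | c
  B -> T1 T0
  T0 -> c
  T1 -> b
  X2 -> S T1
  X3 -> S T0

CYK table (by increasing span):
  cell(0,0) b: {S,T1}  orig:{S}
  cell(1,1) b: {S,T1}  orig:{S}
  cell(2,2) c: {A,T0}  orig:{A}
  cell(0,1) bb: {X2}  orig:{}
  cell(1,2) bc: {B,X3}  orig:{B}
  cell(0,2) bbc: {S}

S ∈ T[0,2] ⇒ YES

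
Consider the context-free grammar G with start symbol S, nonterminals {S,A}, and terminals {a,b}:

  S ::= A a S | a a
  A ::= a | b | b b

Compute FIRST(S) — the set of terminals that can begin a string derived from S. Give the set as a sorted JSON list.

FIRST iteration:
iter 1:
  A via A→a: +{a}
  A via A→b: +{b}
  S via S→A a S: +{a,b}
  FIRST(S)={a,b}  FIRST(A)={a,b}
iter 2: — fixpoint
  FIRST(S)={a,b}  FIRST(A)={a,b}

FIRST(S) = ["a", "b"]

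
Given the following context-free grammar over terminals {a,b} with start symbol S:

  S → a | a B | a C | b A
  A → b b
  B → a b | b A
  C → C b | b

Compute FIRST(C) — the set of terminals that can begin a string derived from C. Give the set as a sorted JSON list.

FIRST iteration:
[1]
  A via A→b b: +{b}
  B via B→a b: +{a}
  B via B→b A: +{b}
  C via C→b: +{b}
  S via S→a: +{a}
  S via S→b A: +{b}
  FIRST[S]={a,b}  FIRST[A]={b}  FIRST[B]={a,b}  FIRST[C]={b}
[2] (stable)
  FIRST[S]={a,b}  FIRST[A]={b}  FIRST[B]={a,b}  FIRST[C]={b}

FIRST(C) = ["b"]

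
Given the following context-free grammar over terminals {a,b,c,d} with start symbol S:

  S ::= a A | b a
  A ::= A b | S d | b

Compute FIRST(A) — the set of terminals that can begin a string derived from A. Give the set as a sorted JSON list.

FIRST iteration:
pass 1:
  A via A→b: +{b}
  S via S→a A: +{a}
  S via S→b a: +{b}
  FIRST(S)={a,b}  FIRST(A)={b}
pass 2:
  A via A→S d: +{a}
  FIRST(S)={a,b}  FIRST(A)={a,b}
pass 3: done
  FIRST(S)={a,b}  FIRST(A)={a,b}

FIRST(A) = ["a", "b"]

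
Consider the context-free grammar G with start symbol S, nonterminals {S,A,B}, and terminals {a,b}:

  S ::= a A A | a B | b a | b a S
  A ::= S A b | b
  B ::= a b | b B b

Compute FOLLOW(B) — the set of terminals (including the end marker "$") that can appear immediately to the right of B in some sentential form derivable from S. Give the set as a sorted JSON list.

FIRST iteration:
pass 1:
  A via A→b: +{b}
  B via B→a b: +{a}
  B via B→b B b: +{b}
  S via S→a A A: +{a}
  S via S→b a: +{b}
  FIRST[S]={a,b}  FIRST[A]={b}  FIRST[B]={a,b}
pass 2:
  A via A→S A b: +{a}
  FIRST[S]={a,b}  FIRST[A]={a,b}  FIRST[B]={a,b}
pass 3: (no change)
  FIRST[S]={a,b}  FIRST[A]={a,b}  FIRST[B]={a,b}

FOLLOW iteration:
initialize: $ ∈ FOLLOW(S)
pass 1:
  A→S A b: FOLLOW(S) ⊇ FIRST(A) = {a,b}; new: +{a,b}
  A→S A b: FOLLOW(A) ⊇ FIRST(b) = {b}; new: +{b}
  B→b B b: FOLLOW(B) ⊇ FIRST(b) = {b}; new: +{b}
  S→a A A: FOLLOW(A) ⊇ FIRST(A) = {a,b}; new: +{a}
  S→a A A: FOLLOW(A) ⊇ FOLLOW(S) ⊇ {$,a,b}; new: +{$}
  S→a B: FOLLOW(B) ⊇ FOLLOW(S) ⊇ {$,a,b}; new: +{$,a}
  FOLLOW[S]={$,a,b}  FOLLOW[A]={$,a,b}  FOLLOW[B]={$,a,b}
pass 2: done
  FOLLOW[S]={$,a,b}  FOLLOW[A]={$,a,b}  FOLLOW[B]={$,a,b}

FOLLOW(B) = ["$", "a", "b"]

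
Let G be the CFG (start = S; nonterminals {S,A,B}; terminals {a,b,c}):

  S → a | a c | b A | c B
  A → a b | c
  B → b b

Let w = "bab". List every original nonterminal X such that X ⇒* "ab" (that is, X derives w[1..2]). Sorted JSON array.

CNF form of G:
  S -> T0 T2 | T1 A | T2 B | a
  A -> T0 T1 | c
  B -> T1 T1
  T0 -> a
  T1 -> b
  T2 -> c

CYK fill, restricted to cells inside w[1..2]:
  cell(1,1) a: {S,T0}  orig:{S}
  cell(2,2) b: {T1}  orig:{}
  cell(1,2) ab: {A}

Original NTs in T[1,2] deriving "ab": ["A"]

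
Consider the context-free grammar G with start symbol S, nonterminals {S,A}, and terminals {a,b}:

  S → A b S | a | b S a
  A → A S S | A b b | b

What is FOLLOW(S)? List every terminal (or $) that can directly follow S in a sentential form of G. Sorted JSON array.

FIRST iteration:
[1]
  A via A→b: +{b}
  S via S→A b S: +{b}
  S via S→a: +{a}
  S: {a,b}  A: {b}
[2] (no change)
  S: {a,b}  A: {b}

Compute FOLLOW by fixpoint:
initialize: $ ∈ FOLLOW(S)
pass 1:
  A→A S S: FOLLOW(A) ⊇ FIRST(S) = {a,b}; new: +{a,b}
  A→A S S: FOLLOW(S) ⊇ FIRST(S) = {a,b}; new: +{a,b}
  FOLLOW[S]={$,a,b}  FOLLOW[A]={a,b}
pass 2: — fixpoint
  FOLLOW[S]={$,a,b}  FOLLOW[A]={a,b}

FOLLOW(S) = ["$", "a", "b"]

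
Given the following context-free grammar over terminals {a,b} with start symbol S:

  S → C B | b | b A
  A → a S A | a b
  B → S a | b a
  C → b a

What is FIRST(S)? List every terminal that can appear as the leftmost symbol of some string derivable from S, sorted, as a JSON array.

Compute FIRST by fixpoint:
iter 1:
  A via A→a S A: +{a}
  B via B→b a: +{b}
  C via C→b a: +{b}
  S via S→C B: +{b}
  FIRST[S]={b}  FIRST[A]={a}  FIRST[B]={b}  FIRST[C]={b}
iter 2: done
  FIRST[S]={b}  FIRST[A]={a}  FIRST[B]={b}  FIRST[C]={b}

FIRST(S) = ["b"]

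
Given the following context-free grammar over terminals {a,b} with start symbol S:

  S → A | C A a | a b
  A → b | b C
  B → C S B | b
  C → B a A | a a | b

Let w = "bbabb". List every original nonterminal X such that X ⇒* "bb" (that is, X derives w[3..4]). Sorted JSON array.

Convert to CNF:
  S -> C X4 | T0 C | T1 T0 | b
  A -> T0 C | b
  B -> C X2 | b
  C -> B X3 | T1 T1 | b
  T0 -> b
  T1 -> a
  X2 -> S B
  X3 -> T1 A
  X4 -> A T1

CYK fill, restricted to cells inside w[3..4]:
  cell(3,3) b: {A,B,C,S,T0}  orig:{A,B,C,S}
  cell(4,4) b: {A,B,C,S,T0}  orig:{A,B,C,S}
  cell(3,4) bb: {A,S,X2}  orig:{A,S}

Original NTs in T[3,4] deriving "bb": ["A", "S"]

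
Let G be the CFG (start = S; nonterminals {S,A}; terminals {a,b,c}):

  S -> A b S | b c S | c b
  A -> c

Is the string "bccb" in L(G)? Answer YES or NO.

Convert to CNF:
  S -> A X2 | T0 X3 | T1 T0
  A -> c
  T0 -> b
  T1 -> c
  X2 -> T0 S
  X3 -> T1 S

CYK table (by increasing span):
  [0..0]={T0}  "b"  orig:{}
  [1..1]={A,T1}  "c"  orig:{A}
  [2..2]={A,T1}  "c"  orig:{A}
  [3..3]={T0}  "b"  orig:{}
  [0..1]=∅  "bc"
  [1..2]=∅  "cc"
  [2..3]={S}  "cb"
  [0..2]=∅  "bcc"
  [1..3]={X3}  "ccb"  orig:{}
  [0..3]={S}  "bccb"

S ∈ T[0,3] ⇒ YES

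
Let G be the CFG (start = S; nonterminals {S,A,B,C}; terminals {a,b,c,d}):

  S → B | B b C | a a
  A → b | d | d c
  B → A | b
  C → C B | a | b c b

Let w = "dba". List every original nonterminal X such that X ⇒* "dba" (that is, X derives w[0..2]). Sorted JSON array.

Convert to CNF:
  S -> B X5 | T0 T1 | T3 T3 | b | d
  A -> T0 T1 | b | d
  B -> T0 T1 | b | d
  C -> C B | T2 X4 | a
  T0 -> d
  T1 -> c
  T2 -> b
  T3 -> a
  X4 -> T1 T2
  X5 -> T2 C

Fill CYK table bottom-up — only the sub-triangle for w[0..2]:
  T[0,0] 'd' = {A,B,S,T0}  orig:{A,B,S}
  T[1,1] 'b' = {A,B,S,T2}  orig:{A,B,S}
  T[2,2] 'a' = {C,T3}  orig:{C}
  T[0,1] 'db' = ∅
  T[1,2] 'ba' = {X5}  orig:{}
  T[0,2] 'dba' = {S}

Original NTs in T[0,2] deriving "dba": ["S"]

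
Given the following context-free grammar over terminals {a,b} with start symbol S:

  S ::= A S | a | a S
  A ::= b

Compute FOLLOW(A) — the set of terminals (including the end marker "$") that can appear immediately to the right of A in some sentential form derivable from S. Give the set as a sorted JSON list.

Compute FIRST by fixpoint:
iter 1:
  A via A→b: +{b}
  S via S→A S: +{b}
  S via S→a: +{a}
  FIRST(S)={a,b}  FIRST(A)={b}
iter 2: (stable)
  FIRST(S)={a,b}  FIRST(A)={b}

FOLLOW iteration:
seed FOLLOW(S) with $
iter 1:
  S→A S: FOLLOW(A) ⊇ FIRST(S) = {a,b}; new: +{a,b}
  FOLLOW[S]={$}  FOLLOW[A]={a,b}
iter 2: — fixpoint
  FOLLOW[S]={$}  FOLLOW[A]={a,b}

FOLLOW(A) = ["a", "b"]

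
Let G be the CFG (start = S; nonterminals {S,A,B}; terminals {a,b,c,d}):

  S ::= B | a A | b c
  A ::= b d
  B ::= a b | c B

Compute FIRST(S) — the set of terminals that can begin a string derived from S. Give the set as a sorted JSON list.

FIRST iteration:
[1]
  A via A→b d: +{b}
  B via B→a b: +{a}
  B via B→c B: +{c}
  S via S→B: +{a,c}
  S via S→b c: +{b}
  FIRST[S]={a,b,c}  FIRST[A]={b}  FIRST[B]={a,c}
[2] done
  FIRST[S]={a,b,c}  FIRST[A]={b}  FIRST[B]={a,c}

FIRST(S) = ["a", "b", "c"]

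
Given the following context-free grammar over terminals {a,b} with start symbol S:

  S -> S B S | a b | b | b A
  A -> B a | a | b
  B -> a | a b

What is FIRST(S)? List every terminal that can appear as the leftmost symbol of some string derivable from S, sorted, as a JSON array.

FIRST sets, iterate to fixpoint:
iter 1:
  A via A→a: +{a}
  A via A→b: +{b}
  B via B→a: +{a}
  S via S→a b: +{a}
  S via S→b: +{b}
  FIRST(S)={a,b}  FIRST(A)={a,b}  FIRST(B)={a}
iter 2: — fixpoint
  FIRST(S)={a,b}  FIRST(A)={a,b}  FIRST(B)={a}

FIRST(S) = ["a", "b"]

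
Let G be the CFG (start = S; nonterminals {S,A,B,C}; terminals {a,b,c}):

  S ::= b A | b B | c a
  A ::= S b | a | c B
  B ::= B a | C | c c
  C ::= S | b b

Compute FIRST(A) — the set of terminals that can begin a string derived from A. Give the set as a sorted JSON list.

Compute FIRST by fixpoint:
[1]
  A via A→a: +{a}
  A via A→c B: +{c}
  B via B→c c: +{c}
  C via C→b b: +{b}
  S via S→b A: +{b}
  S via S→c a: +{c}
  S: {b,c}  A: {a,c}  B: {c}  C: {b}
[2]
  A via A→S b: +{b}
  B via B→C: +{b}
  C via C→S: +{c}
  S: {b,c}  A: {a,b,c}  B: {b,c}  C: {b,c}
[3] (no change)
  S: {b,c}  A: {a,b,c}  B: {b,c}  C: {b,c}

FIRST(A) = ["a", "b", "c"]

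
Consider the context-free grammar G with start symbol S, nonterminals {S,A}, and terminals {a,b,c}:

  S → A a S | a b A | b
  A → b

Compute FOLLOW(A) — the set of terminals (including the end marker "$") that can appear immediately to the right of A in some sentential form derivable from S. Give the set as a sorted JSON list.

Compute FIRST by fixpoint:
iter 1:
  A via A→b: +{b}
  S via S→A a S: +{b}
  S via S→a b A: +{a}
  FIRST[S]={a,b}  FIRST[A]={b}
iter 2: — fixpoint
  FIRST[S]={a,b}  FIRST[A]={b}

FOLLOW iteration:
FOLLOW(S) := {$}
iter 1:
  S→A a S: FOLLOW(A) ⊇ FIRST(a) = {a}; new: +{a}
  S→a b A: FOLLOW(A) ⊇ FOLLOW(S) ⊇ {$}; new: +{$}
  FOLLOW[S]={$}  FOLLOW[A]={$,a}
iter 2: done
  FOLLOW[S]={$}  FOLLOW[A]={$,a}

FOLLOW(A) = ["$", "a"]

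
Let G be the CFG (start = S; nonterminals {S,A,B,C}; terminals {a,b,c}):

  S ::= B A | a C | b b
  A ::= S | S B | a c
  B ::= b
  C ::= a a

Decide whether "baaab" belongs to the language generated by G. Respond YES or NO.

CNF form of G:
  S -> B A | T0 C | T2 T2
  A -> B A | S B | T0 C | T0 T1 | T2 T2
  B -> b
  C -> T0 T0
  T0 -> a
  T1 -> c
  T2 -> b

Fill CYK table bottom-up:
  T[0,0] 'b' = {B,T2}  orig:{B}
  T[1,1] 'a' = {T0}  orig:{}
  T[2,2] 'a' = {T0}  orig:{}
  T[3,3] 'a' = {T0}  orig:{}
  T[4,4] 'b' = {B,T2}  orig:{B}
  T[0,1] 'ba' = ∅
  T[1,2] 'aa' = {C}
  T[2,3] 'aa' = {C}
  T[3,4] 'ab' = ∅
  T[0,2] 'baa' = ∅
  T[1,3] 'aaa' = {A,S}
  T[2,4] 'aab' = ∅
  T[0,3] 'baaa' = {A,S}
  T[1,4] 'aaab' = {A}
  T[0,4] 'baaab' = {A,S}

S ∈ T[0,4] ⇒ YES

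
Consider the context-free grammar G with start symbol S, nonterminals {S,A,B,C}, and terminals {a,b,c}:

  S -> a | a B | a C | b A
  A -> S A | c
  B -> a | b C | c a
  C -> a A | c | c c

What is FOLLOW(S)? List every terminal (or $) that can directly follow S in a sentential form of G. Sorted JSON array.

FIRST sets, iterate to fixpoint:
[1]
  A via A→c: +{c}
  B via B→a: +{a}
  B via B→b C: +{b}
  B via B→c a: +{c}
  C via C→a A: +{a}
  C via C→c: +{c}
  S via S→a: +{a}
  S via S→b A: +{b}
  FIRST(S)={a,b}  FIRST(A)={c}  FIRST(B)={a,b,c}  FIRST(C)={a,c}
[2]
  A via A→S A: +{a,b}
  FIRST(S)={a,b}  FIRST(A)={a,b,c}  FIRST(B)={a,b,c}  FIRST(C)={a,c}
[3] — fixpoint
  FIRST(S)={a,b}  FIRST(A)={a,b,c}  FIRST(B)={a,b,c}  FIRST(C)={a,c}

Compute FOLLOW by fixpoint:
seed FOLLOW(S) with $
pass 1:
  A→S A: FOLLOW(S) ⊇ FIRST(A) = {a,b,c}; new: +{a,b,c}
  S→a B: FOLLOW(B) ⊇ FOLLOW(S) ⊇ {$,a,b,c}; new: +{$,a,b,c}
  S→a C: FOLLOW(C) ⊇ FOLLOW(S) ⊇ {$,a,b,c}; new: +{$,a,b,c}
  S→b A: FOLLOW(A) ⊇ FOLLOW(S) ⊇ {$,a,b,c}; new: +{$,a,b,c}
  FOLLOW(S)={$,a,b,c}  FOLLOW(A)={$,a,b,c}  FOLLOW(B)={$,a,b,c}  FOLLOW(C)={$,a,b,c}
pass 2: (no change)
  FOLLOW(S)={$,a,b,c}  FOLLOW(A)={$,a,b,c}  FOLLOW(B)={$,a,b,c}  FOLLOW(C)={$,a,b,c}

FOLLOW(S) = ["$", "a", "b", "c"]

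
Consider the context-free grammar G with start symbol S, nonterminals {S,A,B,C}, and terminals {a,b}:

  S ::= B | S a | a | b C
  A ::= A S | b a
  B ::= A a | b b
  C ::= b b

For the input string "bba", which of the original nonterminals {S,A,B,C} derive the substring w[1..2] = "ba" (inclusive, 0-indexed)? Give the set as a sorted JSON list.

CNF form of G:
  S -> A T1 | S T1 | T0 C | T0 T0 | a
  A -> A S | T0 T1
  B -> A T1 | T0 T0
  C -> T0 T0
  T0 -> b
  T1 -> a

CYK table (by increasing span) (cells [i..j] with 1 ≤ i ≤ j ≤ 2 only):
  cell(1,1) b: {T0}  orig:{}
  cell(2,2) a: {S,T1}  orig:{S}
  cell(1,2) ba: {A}

Original NTs in T[1,2] deriving "ba": ["A"]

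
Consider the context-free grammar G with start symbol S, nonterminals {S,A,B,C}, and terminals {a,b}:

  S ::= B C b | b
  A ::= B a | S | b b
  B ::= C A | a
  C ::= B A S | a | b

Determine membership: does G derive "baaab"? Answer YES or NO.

Convert to CNF:
  S -> B X4 | b
  A -> B T1 | B X2 | T0 T0 | b
  B -> C A | a
  C -> B X3 | a | b
  T0 -> b
  T1 -> a
  X2 -> C T0
  X3 -> A S
  X4 -> C T0

Fill CYK table bottom-up:
  T[0,0] 'b' = {A,C,S,T0}  orig:{A,C,S}
  T[1,1] 'a' = {B,C,T1}  orig:{B,C}
  T[2,2] 'a' = {B,C,T1}  orig:{B,C}
  T[3,3] 'a' = {B,C,T1}  orig:{B,C}
  T[4,4] 'b' = {A,C,S,T0}  orig:{A,C,S}
  T[0,1] 'ba' = ∅
  T[1,2] 'aa' = {A}
  T[2,3] 'aa' = {A}
  T[3,4] 'ab' = {B,X2,X4}  orig:{B}
  T[0,2] 'baa' = {B}
  T[1,3] 'aaa' = {B}
  T[2,4] 'aab' = {A,S,X3}  orig:{A,S}
  T[0,3] 'baaa' = {A}
  T[1,4] 'aaab' = {B,C}
  T[0,4] 'baaab' = {A,S,X3}  orig:{A,S}

S ∈ T[0,4] ⇒ YES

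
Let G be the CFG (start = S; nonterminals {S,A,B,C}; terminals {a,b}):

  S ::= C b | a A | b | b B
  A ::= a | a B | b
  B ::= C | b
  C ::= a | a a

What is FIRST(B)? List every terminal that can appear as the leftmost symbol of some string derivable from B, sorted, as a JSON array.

Compute FIRST by fixpoint:
pass 1:
  A via A→a: +{a}
  A via A→b: +{b}
  B via B→b: +{b}
  C via C→a: +{a}
  S via S→C b: +{a}
  S via S→b: +{b}
  FIRST[S]={a,b}  FIRST[A]={a,b}  FIRST[B]={b}  FIRST[C]={a}
pass 2:
  B via B→C: +{a}
  FIRST[S]={a,b}  FIRST[A]={a,b}  FIRST[B]={a,b}  FIRST[C]={a}
pass 3: — fixpoint
  FIRST[S]={a,b}  FIRST[A]={a,b}  FIRST[B]={a,b}  FIRST[C]={a}

FIRST(B) = ["a", "b"]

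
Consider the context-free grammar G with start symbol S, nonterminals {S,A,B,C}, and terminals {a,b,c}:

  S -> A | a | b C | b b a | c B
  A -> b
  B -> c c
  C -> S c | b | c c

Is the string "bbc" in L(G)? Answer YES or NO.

CNF form of G:
  S -> T0 B | T1 C | T1 X3 | a | b
  A -> b
  B -> T0 T0
  C -> S T0 | T0 T0 | b
  T0 -> c
  T1 -> b
  T2 -> a
  X3 -> T1 T2

CYK fill:
  cell(0,0) b: {A,C,S,T1}  orig:{A,C,S}
  cell(1,1) b: {A,C,S,T1}  orig:{A,C,S}
  cell(2,2) c: {T0}  orig:{}
  cell(0,1) bb: {S}
  cell(1,2) bc: {C}
  cell(0,2) bbc: {C,S}

S ∈ T[0,2] ⇒ YES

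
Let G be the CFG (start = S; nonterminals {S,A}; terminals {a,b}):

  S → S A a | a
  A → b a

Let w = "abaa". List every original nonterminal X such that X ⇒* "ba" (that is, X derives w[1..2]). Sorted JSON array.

CNF form of G:
  S -> S X2 | a
  A -> T0 T1
  T0 -> b
  T1 -> a
  X2 -> A T1

CYK table (by increasing span) — only the sub-triangle for w[1..2]:
  [1..1]={T0}  "b"  orig:{}
  [2..2]={S,T1}  "a"  orig:{S}
  [1..2]={A}  "ba"

Original NTs in T[1,2] deriving "ba": ["A"]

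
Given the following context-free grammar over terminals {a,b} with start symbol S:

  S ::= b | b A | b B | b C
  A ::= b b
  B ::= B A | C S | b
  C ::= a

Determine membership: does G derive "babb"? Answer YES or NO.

CNF form of G:
  S -> T0 A | T0 B | T0 C | b
  A -> T0 T0
  B -> B A | C S | b
  C -> a
  T0 -> b

CYK table (by increasing span):
  [0..0]={B,S,T0}  "b"  orig:{B,S}
  [1..1]={C}  "a"
  [2..2]={B,S,T0}  "b"  orig:{B,S}
  [3..3]={B,S,T0}  "b"  orig:{B,S}
  [0..1]={S}  "ba"
  [1..2]={B}  "ab"
  [2..3]={A,S}  "bb"
  [0..2]={S}  "bab"
  [1..3]={B}  "abb"
  [0..3]={S}  "babb"

S ∈ T[0,3] ⇒ YES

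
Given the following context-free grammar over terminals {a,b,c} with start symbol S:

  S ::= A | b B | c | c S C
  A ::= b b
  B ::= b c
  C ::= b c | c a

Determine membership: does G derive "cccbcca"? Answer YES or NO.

Convert to CNF:
  S -> T0 B | T0 T0 | T1 X3 | c
  A -> T0 T0
  B -> T0 T1
  C -> T0 T1 | T1 T2
  T0 -> b
  T1 -> c
  T2 -> a
  X3 -> S C

CYK table (by increasing span):
  T[0,0] 'c' = {S,T1}  orig:{S}
  T[1,1] 'c' = {S,T1}  orig:{S}
  T[2,2] 'c' = {S,T1}  orig:{S}
  T[3,3] 'b' = {T0}  orig:{}
  T[4,4] 'c' = {S,T1}  orig:{S}
  T[5,5] 'c' = {S,T1}  orig:{S}
  T[6,6] 'a' = {T2}  orig:{}
  T[0,1] 'cc' = ∅
  T[1,2] 'cc' = ∅
  T[2,3] 'cb' = ∅
  T[3,4] 'bc' = {B,C}
  T[4,5] 'cc' = ∅
  T[5,6] 'ca' = {C}
  T[0,2] 'ccc' = ∅
  T[1,3] 'ccb' = ∅
  T[2,4] 'cbc' = {X3}  orig:{}
  T[3,5] 'bcc' = ∅
  T[4,6] 'cca' = {X3}  orig:{}
  T[0,3] 'cccb' = ∅
  T[1,4] 'ccbc' = {S}
  T[2,5] 'cbcc' = ∅
  T[3,6] 'bcca' = ∅
  T[0,4] 'cccbc' = ∅
  T[1,5] 'ccbcc' = ∅
  T[2,6] 'cbcca' = ∅
  T[0,5] 'cccbcc' = ∅
  T[1,6] 'ccbcca' = {X3}  orig:{}
  T[0,6] 'cccbcca' = {S}

S ∈ T[0,6] ⇒ YES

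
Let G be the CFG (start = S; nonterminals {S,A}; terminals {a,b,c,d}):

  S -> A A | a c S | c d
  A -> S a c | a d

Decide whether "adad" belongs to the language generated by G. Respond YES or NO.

CNF form of G:
  S -> A A | T0 X4 | T1 T2
  A -> S X3 | T0 T2
  T0 -> a
  T1 -> c
  T2 -> d
  X3 -> T0 T1
  X4 -> T1 S

CYK fill:
  [0..0]={T0}  "a"  orig:{}
  [1..1]={T2}  "d"  orig:{}
  [2..2]={T0}  "a"  orig:{}
  [3..3]={T2}  "d"  orig:{}
  [0..1]={A}  "ad"
  [1..2]=∅  "da"
  [2..3]={A}  "ad"
  [0..2]=∅  "ada"
  [1..3]=∅  "dad"
  [0..3]={S}  "adad"

S ∈ T[0,3] ⇒ YES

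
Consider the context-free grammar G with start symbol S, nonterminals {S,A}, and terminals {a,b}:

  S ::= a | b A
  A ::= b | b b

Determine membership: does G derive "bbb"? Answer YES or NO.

Convert to CNF:
  S -> T0 A | a
  A -> T0 T0 | b
  T0 -> b

CYK fill:
  T[0,0] 'b' = {A,T0}  orig:{A}
  T[1,1] 'b' = {A,T0}  orig:{A}
  T[2,2] 'b' = {A,T0}  orig:{A}
  T[0,1] 'bb' = {A,S}
  T[1,2] 'bb' = {A,S}
  T[0,2] 'bbb' = {S}

S ∈ T[0,2] ⇒ YES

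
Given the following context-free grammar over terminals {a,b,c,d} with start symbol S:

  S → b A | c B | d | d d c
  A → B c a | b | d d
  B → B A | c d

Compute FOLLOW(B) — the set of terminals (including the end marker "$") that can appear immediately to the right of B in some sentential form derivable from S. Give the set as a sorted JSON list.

Compute FIRST by fixpoint:
pass 1:
  A via A→b: +{b}
  A via A→d d: +{d}
  B via B→c d: +{c}
  S via S→b A: +{b}
  S via S→c B: +{c}
  S via S→d: +{d}
  S: {b,c,d}  A: {b,d}  B: {c}
pass 2:
  A via A→B c a: +{c}
  S: {b,c,d}  A: {b,c,d}  B: {c}
pass 3: — fixpoint
  S: {b,c,d}  A: {b,c,d}  B: {c}

FOLLOW sets:
seed FOLLOW(S) with $
iter 1:
  A→B c a: FOLLOW(B) ⊇ FIRST(c) = {c}; new: +{c}
  B→B A: FOLLOW(B) ⊇ FIRST(A) = {b,c,d}; new: +{b,d}
  B→B A: FOLLOW(A) ⊇ FOLLOW(B) ⊇ {b,c,d}; new: +{b,c,d}
  S→b A: FOLLOW(A) ⊇ FOLLOW(S) ⊇ {$}; new: +{$}
  S→c B: FOLLOW(B) ⊇ FOLLOW(S) ⊇ {$}; new: +{$}
  FOLLOW[S]={$}  FOLLOW[A]={$,b,c,d}  FOLLOW[B]={$,b,c,d}
iter 2: done
  FOLLOW[S]={$}  FOLLOW[A]={$,b,c,d}  FOLLOW[B]={$,b,c,d}

FOLLOW(B) = ["$", "b", "c", "d"]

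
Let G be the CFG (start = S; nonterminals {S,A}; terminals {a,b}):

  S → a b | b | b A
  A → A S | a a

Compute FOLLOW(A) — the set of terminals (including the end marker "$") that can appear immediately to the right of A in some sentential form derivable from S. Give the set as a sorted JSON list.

Compute FIRST by fixpoint:
round 1:
  A via A→a a: +{a}
  S via S→a b: +{a}
  S via S→b: +{b}
  FIRST(S)={a,b}  FIRST(A)={a}
round 2: — fixpoint
  FIRST(S)={a,b}  FIRST(A)={a}

Compute FOLLOW by fixpoint:
seed FOLLOW(S) with $
pass 1:
  A→A S: FOLLOW(A) ⊇ FIRST(S) = {a,b}; new: +{a,b}
  A→A S: FOLLOW(S) ⊇ FOLLOW(A) ⊇ {a,b}; new: +{a,b}
  S→b A: FOLLOW(A) ⊇ FOLLOW(S) ⊇ {$,a,b}; new: +{$}
  FOLLOW[S]={$,a,b}  FOLLOW[A]={$,a,b}
pass 2: done
  FOLLOW[S]={$,a,b}  FOLLOW[A]={$,a,b}

FOLLOW(A) = ["$", "a", "b"]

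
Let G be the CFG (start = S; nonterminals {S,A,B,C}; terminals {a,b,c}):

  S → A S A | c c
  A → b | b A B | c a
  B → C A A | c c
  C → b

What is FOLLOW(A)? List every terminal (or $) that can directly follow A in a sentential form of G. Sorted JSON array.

FIRST iteration:
round 1:
  A via A→b: +{b}
  A via A→c a: +{c}
  B via B→c c: +{c}
  C via C→b: +{b}
  S via S→A S A: +{b,c}
  S: {b,c}  A: {b,c}  B: {c}  C: {b}
round 2:
  B via B→C A A: +{b}
  S: {b,c}  A: {b,c}  B: {b,c}  C: {b}
round 3: — fixpoint
  S: {b,c}  A: {b,c}  B: {b,c}  C: {b}

FOLLOW sets:
initialize: $ ∈ FOLLOW(S)
[1]
  A→b A B: FOLLOW(A) ⊇ FIRST(B) = {b,c}; new: +{b,c}
  A→b A B: FOLLOW(B) ⊇ FOLLOW(A) ⊇ {b,c}; new: +{b,c}
  B→C A A: FOLLOW(C) ⊇ FIRST(A) = {b,c}; new: +{b,c}
  S→A S A: FOLLOW(S) ⊇ FIRST(A) = {b,c}; new: +{b,c}
  S→A S A: FOLLOW(A) ⊇ FOLLOW(S) ⊇ {$,b,c}; new: +{$}
  FOLLOW[S]={$,b,c}  FOLLOW[A]={$,b,c}  FOLLOW[B]={b,c}  FOLLOW[C]={b,c}
[2]
  A→b A B: FOLLOW(B) ⊇ FOLLOW(A) ⊇ {$,b,c}; new: +{$}
  FOLLOW[S]={$,b,c}  FOLLOW[A]={$,b,c}  FOLLOW[B]={$,b,c}  FOLLOW[C]={b,c}
[3] done
  FOLLOW[S]={$,b,c}  FOLLOW[A]={$,b,c}  FOLLOW[B]={$,b,c}  FOLLOW[C]={b,c}

FOLLOW(A) = ["$", "b", "c"]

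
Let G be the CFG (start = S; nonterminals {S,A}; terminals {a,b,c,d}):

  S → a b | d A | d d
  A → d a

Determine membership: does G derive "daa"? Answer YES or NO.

CNF form of G:
  S -> T0 A | T0 T0 | T1 T2
  A -> T0 T1
  T0 -> d
  T1 -> a
  T2 -> b

CYK fill:
  [0..0]={T0}  "d"  orig:{}
  [1..1]={T1}  "a"  orig:{}
  [2..2]={T1}  "a"  orig:{}
  [0..1]={A}  "da"
  [1..2]=∅  "aa"
  [0..2]=∅  "daa"

S ∉ T[0,2] ⇒ NO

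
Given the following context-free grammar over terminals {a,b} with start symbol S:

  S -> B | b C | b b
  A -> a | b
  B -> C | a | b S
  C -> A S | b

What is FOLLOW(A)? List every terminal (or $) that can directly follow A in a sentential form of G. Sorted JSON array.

FIRST sets, iterate to fixpoint:
pass 1:
  A via A→a: +{a}
  A via A→b: +{b}
  B via B→a: +{a}
  B via B→b S: +{b}
  C via C→A S: +{a,b}
  S via S→B: +{a,b}
  FIRST[S]={a,b}  FIRST[A]={a,b}  FIRST[B]={a,b}  FIRST[C]={a,b}
pass 2: — fixpoint
  FIRST[S]={a,b}  FIRST[A]={a,b}  FIRST[B]={a,b}  FIRST[C]={a,b}

FOLLOW iteration:
seed FOLLOW(S) with $
round 1:
  C→A S: FOLLOW(A) ⊇ FIRST(S) = {a,b}; new: +{a,b}
  S→B: FOLLOW(B) ⊇ FOLLOW(S) ⊇ {$}; new: +{$}
  S→b C: FOLLOW(C) ⊇ FOLLOW(S) ⊇ {$}; new: +{$}
  FOLLOW[S]={$}  FOLLOW[A]={a,b}  FOLLOW[B]={$}  FOLLOW[C]={$}
round 2: (stable)
  FOLLOW[S]={$}  FOLLOW[A]={a,b}  FOLLOW[B]={$}  FOLLOW[C]={$}

FOLLOW(A) = ["a", "b"]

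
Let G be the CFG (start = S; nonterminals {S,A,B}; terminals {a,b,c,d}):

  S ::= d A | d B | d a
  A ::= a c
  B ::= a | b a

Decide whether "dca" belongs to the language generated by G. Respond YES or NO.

CNF form of G:
  S -> T3 A | T3 B | T3 T0
  A -> T0 T1
  B -> T2 T0 | a
  T0 -> a
  T1 -> c
  T2 -> b
  T3 -> d

Fill CYK table bottom-up:
  cell(0,0) d: {T3}  orig:{}
  cell(1,1) c: {T1}  orig:{}
  cell(2,2) a: {B,T0}  orig:{B}
  cell(0,1) dc: ∅
  cell(1,2) ca: ∅
  cell(0,2) dca: ∅

S ∉ T[0,2] ⇒ NO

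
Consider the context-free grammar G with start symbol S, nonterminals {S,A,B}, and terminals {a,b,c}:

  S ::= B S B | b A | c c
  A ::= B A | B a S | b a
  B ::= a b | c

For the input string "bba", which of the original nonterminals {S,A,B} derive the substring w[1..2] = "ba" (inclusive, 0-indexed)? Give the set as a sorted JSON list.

Convert to CNF:
  S -> B X4 | T1 A | T2 T2
  A -> B A | B X3 | T1 T0
  B -> T0 T1 | c
  T0 -> a
  T1 -> b
  T2 -> c
  X3 -> T0 S
  X4 -> S B

Fill CYK table bottom-up, restricted to cells inside w[1..2]:
  cell(1,1) b: {T1}  orig:{}
  cell(2,2) a: {T0}  orig:{}
  cell(1,2) ba: {A}

Original NTs in T[1,2] deriving "ba": ["A"]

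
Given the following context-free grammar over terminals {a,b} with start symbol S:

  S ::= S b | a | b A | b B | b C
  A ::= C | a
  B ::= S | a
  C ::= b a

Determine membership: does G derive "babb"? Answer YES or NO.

Convert to CNF:
  S -> S T0 | T0 A | T0 B | T0 C | a
  A -> T0 T1 | a
  B -> S T0 | T0 A | T0 B | T0 C | a
  C -> T0 T1
  T0 -> b
  T1 -> a

CYK table (by increasing span):
  [0..0]={T0}  "b"  orig:{}
  [1..1]={A,B,S,T1}  "a"  orig:{A,B,S}
  [2..2]={T0}  "b"  orig:{}
  [3..3]={T0}  "b"  orig:{}
  [0..1]={A,B,C,S}  "ba"
  [1..2]={B,S}  "ab"
  [2..3]=∅  "bb"
  [0..2]={B,S}  "bab"
  [1..3]={B,S}  "abb"
  [0..3]={B,S}  "babb"

S ∈ T[0,3] ⇒ YES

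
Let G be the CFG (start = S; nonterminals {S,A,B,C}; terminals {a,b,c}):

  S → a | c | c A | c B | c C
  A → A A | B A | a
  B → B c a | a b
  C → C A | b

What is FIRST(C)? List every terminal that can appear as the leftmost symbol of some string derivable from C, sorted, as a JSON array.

FIRST sets, iterate to fixpoint:
[1]
  A via A→a: +{a}
  B via B→a b: +{a}
  C via C→b: +{b}
  S via S→a: +{a}
  S via S→c: +{c}
  S: {a,c}  A: {a}  B: {a}  C: {b}
[2] (stable)
  S: {a,c}  A: {a}  B: {a}  C: {b}

FIRST(C) = ["b"]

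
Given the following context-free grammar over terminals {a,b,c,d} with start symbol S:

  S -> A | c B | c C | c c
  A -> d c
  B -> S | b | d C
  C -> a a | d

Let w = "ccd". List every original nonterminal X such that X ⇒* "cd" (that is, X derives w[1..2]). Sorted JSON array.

Convert to CNF:
  S -> T0 T1 | T1 B | T1 C | T1 T1
  A -> T0 T1
  B -> T0 C | T0 T1 | T1 B | T1 C | T1 T1 | b
  C -> T2 T2 | d
  T0 -> d
  T1 -> c
  T2 -> a

CYK fill — only the sub-triangle for w[1..2]:
  T[1,1] 'c' = {T1}  orig:{}
  T[2,2] 'd' = {C,T0}  orig:{C}
  T[1,2] 'cd' = {B,S}

Original NTs in T[1,2] deriving "cd": ["B", "S"]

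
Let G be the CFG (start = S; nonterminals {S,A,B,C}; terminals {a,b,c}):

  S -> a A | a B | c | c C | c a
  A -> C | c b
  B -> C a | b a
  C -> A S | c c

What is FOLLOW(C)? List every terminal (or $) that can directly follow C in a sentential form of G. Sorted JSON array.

Compute FIRST by fixpoint:
pass 1:
  A via A→c b: +{c}
  B via B→b a: +{b}
  C via C→A S: +{c}
  S via S→a A: +{a}
  S via S→c: +{c}
  FIRST[S]={a,c}  FIRST[A]={c}  FIRST[B]={b}  FIRST[C]={c}
pass 2:
  B via B→C a: +{c}
  FIRST[S]={a,c}  FIRST[A]={c}  FIRST[B]={b,c}  FIRST[C]={c}
pass 3: (no change)
  FIRST[S]={a,c}  FIRST[A]={c}  FIRST[B]={b,c}  FIRST[C]={c}

FOLLOW sets:
initialize: $ ∈ FOLLOW(S)
[1]
  B→C a: FOLLOW(C) ⊇ FIRST(a) = {a}; new: +{a}
  C→A S: FOLLOW(A) ⊇ FIRST(S) = {a,c}; new: +{a,c}
  C→A S: FOLLOW(S) ⊇ FOLLOW(C) ⊇ {a}; new: +{a}
  S→a A: FOLLOW(A) ⊇ FOLLOW(S) ⊇ {$,a}; new: +{$}
  S→a B: FOLLOW(B) ⊇ FOLLOW(S) ⊇ {$,a}; new: +{$,a}
  S→c C: FOLLOW(C) ⊇ FOLLOW(S) ⊇ {$,a}; new: +{$}
  S: {$,a}  A: {$,a,c}  B: {$,a}  C: {$,a}
[2]
  A→C: FOLLOW(C) ⊇ FOLLOW(A) ⊇ {$,a,c}; new: +{c}
  C→A S: FOLLOW(S) ⊇ FOLLOW(C) ⊇ {$,a,c}; new: +{c}
  S→a B: FOLLOW(B) ⊇ FOLLOW(S) ⊇ {$,a,c}; new: +{c}
  S: {$,a,c}  A: {$,a,c}  B: {$,a,c}  C: {$,a,c}
[3] (stable)
  S: {$,a,c}  A: {$,a,c}  B: {$,a,c}  C: {$,a,c}

FOLLOW(C) = ["$", "a", "c"]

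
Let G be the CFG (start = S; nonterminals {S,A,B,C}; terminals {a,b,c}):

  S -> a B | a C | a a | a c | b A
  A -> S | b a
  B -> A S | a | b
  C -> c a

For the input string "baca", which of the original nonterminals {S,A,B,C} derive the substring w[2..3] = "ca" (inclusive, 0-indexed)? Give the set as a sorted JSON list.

Convert to CNF:
  S -> T0 B | T0 C | T0 T0 | T0 T1 | T2 A
  A -> T0 B | T0 C | T0 T0 | T0 T1 | T2 A | T2 T0
  B -> A S | a | b
  C -> T1 T0
  T0 -> a
  T1 -> c
  T2 -> b

CYK fill — only the sub-triangle for w[2..3]:
  [2..2]={T1}  "c"  orig:{}
  [3..3]={B,T0}  "a"  orig:{B}
  [2..3]={C}  "ca"

Original NTs in T[2,3] deriving "ca": ["C"]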